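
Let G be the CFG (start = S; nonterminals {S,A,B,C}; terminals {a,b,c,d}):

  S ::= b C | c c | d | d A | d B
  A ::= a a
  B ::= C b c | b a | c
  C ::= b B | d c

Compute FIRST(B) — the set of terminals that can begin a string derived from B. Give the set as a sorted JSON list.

FIRST sets, iterate to fixpoint:
round 1:
  A via A→a a: +{a}
  B via B→b a: +{b}
  B via B→c: +{c}
  C via C→b B: +{b}
  C via C→d c: +{d}
  S via S→b C: +{b}
  S via S→c c: +{c}
  S via S→d: +{d}
  S: {b,c,d}  A: {a}  B: {b,c}  C: {b,d}
round 2:
  B via B→C b c: +{d}
  S: {b,c,d}  A: {a}  B: {b,c,d}  C: {b,d}
round 3: (stable)
  S: {b,c,d}  A: {a}  B: {b,c,d}  C: {b,d}

FIRST(B) = ["b", "c", "d"]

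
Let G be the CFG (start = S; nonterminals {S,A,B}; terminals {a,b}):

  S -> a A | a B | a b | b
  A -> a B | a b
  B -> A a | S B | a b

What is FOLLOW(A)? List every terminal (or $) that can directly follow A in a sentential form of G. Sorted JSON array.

FIRST iteration:
[1]
  A via A→a B: +{a}
  B via B→A a: +{a}
  S via S→a A: +{a}
  S via S→b: +{b}
  FIRST(S)={a,b}  FIRST(A)={a}  FIRST(B)={a}
[2]
  B via B→S B: +{b}
  FIRST(S)={a,b}  FIRST(A)={a}  FIRST(B)={a,b}
[3] (stable)
  FIRST(S)={a,b}  FIRST(A)={a}  FIRST(B)={a,b}

Compute FOLLOW by fixpoint:
seed FOLLOW(S) with $
pass 1:
  B→A a: FOLLOW(A) ⊇ FIRST(a) = {a}; new: +{a}
  B→S B: FOLLOW(S) ⊇ FIRST(B) = {a,b}; new: +{a,b}
  S→a A: FOLLOW(A) ⊇ FOLLOW(S) ⊇ {$,a,b}; new: +{$,b}
  S→a B: FOLLOW(B) ⊇ FOLLOW(S) ⊇ {$,a,b}; new: +{$,a,b}
  S: {$,a,b}  A: {$,a,b}  B: {$,a,b}
pass 2: done
  S: {$,a,b}  A: {$,a,b}  B: {$,a,b}

FOLLOW(A) = ["$", "a", "b"]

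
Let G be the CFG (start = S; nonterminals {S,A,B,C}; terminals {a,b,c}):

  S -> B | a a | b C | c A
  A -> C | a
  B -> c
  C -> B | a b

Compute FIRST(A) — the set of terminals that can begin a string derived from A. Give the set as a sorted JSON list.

FIRST sets, iterate to fixpoint:
iter 1:
  A via A→a: +{a}
  B via B→c: +{c}
  C via C→B: +{c}
  C via C→a b: +{a}
  S via S→B: +{c}
  S via S→a a: +{a}
  S via S→b C: +{b}
  FIRST(S)={a,b,c}  FIRST(A)={a}  FIRST(B)={c}  FIRST(C)={a,c}
iter 2:
  A via A→C: +{c}
  FIRST(S)={a,b,c}  FIRST(A)={a,c}  FIRST(B)={c}  FIRST(C)={a,c}
iter 3: (stable)
  FIRST(S)={a,b,c}  FIRST(A)={a,c}  FIRST(B)={c}  FIRST(C)={a,c}

FIRST(A) = ["a", "c"]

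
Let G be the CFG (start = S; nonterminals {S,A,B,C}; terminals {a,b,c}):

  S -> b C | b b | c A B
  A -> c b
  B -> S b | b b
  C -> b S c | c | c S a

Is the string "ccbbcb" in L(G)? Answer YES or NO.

Convert to CNF:
  S -> T0 X5 | T1 C | T1 T1
  A -> T0 T1
  B -> S T1 | T1 T1
  C -> T0 X4 | T1 X3 | c
  T0 -> c
  T1 -> b
  T2 -> a
  X3 -> S T0
  X4 -> S T2
  X5 -> A B

CYK table (by increasing span):
  cell(0,0) c: {C,T0}  orig:{C}
  cell(1,1) c: {C,T0}  orig:{C}
  cell(2,2) b: {T1}  orig:{}
  cell(3,3) b: {T1}  orig:{}
  cell(4,4) c: {C,T0}  orig:{C}
  cell(5,5) b: {T1}  orig:{}
  cell(0,1) cc: ∅
  cell(1,2) cb: {A}
  cell(2,3) bb: {B,S}
  cell(3,4) bc: {S}
  cell(4,5) cb: {A}
  cell(0,2) ccb: ∅
  cell(1,3) cbb: ∅
  cell(2,4) bbc: {X3}  orig:{}
  cell(3,5) bcb: {B}
  cell(0,3) ccbb: ∅
  cell(1,4) cbbc: ∅
  cell(2,5) bbcb: ∅
  cell(0,4) ccbbc: ∅
  cell(1,5) cbbcb: {X5}  orig:{}
  cell(0,5) ccbbcb: {S}

S ∈ T[0,5] ⇒ YES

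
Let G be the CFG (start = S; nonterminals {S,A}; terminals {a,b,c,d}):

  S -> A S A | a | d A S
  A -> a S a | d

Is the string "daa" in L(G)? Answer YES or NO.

Convert to CNF:
  S -> A X3 | T1 X4 | a
  A -> T0 X2 | d
  T0 -> a
  T1 -> d
  X2 -> S T0
  X3 -> S A
  X4 -> A S

CYK table (by increasing span):
  [0..0]={A,T1}  "d"  orig:{A}
  [1..1]={S,T0}  "a"  orig:{S}
  [2..2]={S,T0}  "a"  orig:{S}
  [0..1]={X4}  "da"  orig:{}
  [1..2]={X2}  "aa"  orig:{}
  [0..2]=∅  "daa"

S ∉ T[0,2] ⇒ NO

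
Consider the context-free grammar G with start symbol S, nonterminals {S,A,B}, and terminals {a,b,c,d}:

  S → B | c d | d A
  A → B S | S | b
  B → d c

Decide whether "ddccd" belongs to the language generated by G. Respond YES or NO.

Convert to CNF:
  S -> T0 T1 | T1 A | T1 T0
  A -> B S | T0 T1 | T1 A | T1 T0 | b
  B -> T1 T0
  T0 -> c
  T1 -> d

Fill CYK table bottom-up:
  cell(0,0) d: {T1}  orig:{}
  cell(1,1) d: {T1}  orig:{}
  cell(2,2) c: {T0}  orig:{}
  cell(3,3) c: {T0}  orig:{}
  cell(4,4) d: {T1}  orig:{}
  cell(0,1) dd: ∅
  cell(1,2) dc: {A,B,S}
  cell(2,3) cc: ∅
  cell(3,4) cd: {A,S}
  cell(0,2) ddc: {A,S}
  cell(1,3) dcc: ∅
  cell(2,4) ccd: ∅
  cell(0,3) ddcc: ∅
  cell(1,4) dccd: {A}
  cell(0,4) ddccd: {A,S}

S ∈ T[0,4] ⇒ YES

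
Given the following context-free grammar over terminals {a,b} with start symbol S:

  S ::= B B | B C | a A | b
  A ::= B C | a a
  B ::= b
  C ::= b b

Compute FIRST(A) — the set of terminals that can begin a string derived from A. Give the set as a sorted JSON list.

FIRST sets, iterate to fixpoint:
iter 1:
  A via A→a a: +{a}
  B via B→b: +{b}
  C via C→b b: +{b}
  S via S→B B: +{b}
  S via S→a A: +{a}
  FIRST[S]={a,b}  FIRST[A]={a}  FIRST[B]={b}  FIRST[C]={b}
iter 2:
  A via A→B C: +{b}
  FIRST[S]={a,b}  FIRST[A]={a,b}  FIRST[B]={b}  FIRST[C]={b}
iter 3: done
  FIRST[S]={a,b}  FIRST[A]={a,b}  FIRST[B]={b}  FIRST[C]={b}

FIRST(A) = ["a", "b"]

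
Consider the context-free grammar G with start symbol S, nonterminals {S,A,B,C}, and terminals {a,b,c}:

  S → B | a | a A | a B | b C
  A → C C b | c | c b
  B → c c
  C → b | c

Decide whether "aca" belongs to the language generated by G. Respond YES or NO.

Convert to CNF:
  S -> T0 C | T1 T1 | T2 A | T2 B | a
  A -> C X3 | T1 T0 | c
  B -> T1 T1
  C -> b | c
  T0 -> b
  T1 -> c
  T2 -> a
  X3 -> C T0

CYK table (by increasing span):
  T[0,0] 'a' = {S,T2}  orig:{S}
  T[1,1] 'c' = {A,C,T1}  orig:{A,C}
  T[2,2] 'a' = {S,T2}  orig:{S}
  T[0,1] 'ac' = {S}
  T[1,2] 'ca' = ∅
  T[0,2] 'aca' = ∅

S ∉ T[0,2] ⇒ NO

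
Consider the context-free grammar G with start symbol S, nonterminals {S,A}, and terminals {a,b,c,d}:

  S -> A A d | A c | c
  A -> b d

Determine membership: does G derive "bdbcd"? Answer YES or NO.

Convert to CNF:
  S -> A T2 | A X3 | c
  A -> T0 T1
  T0 -> b
  T1 -> d
  T2 -> c
  X3 -> A T1

CYK fill:
  cell(0,0) b: {T0}  orig:{}
  cell(1,1) d: {T1}  orig:{}
  cell(2,2) b: {T0}  orig:{}
  cell(3,3) c: {S,T2}  orig:{S}
  cell(4,4) d: {T1}  orig:{}
  cell(0,1) bd: {A}
  cell(1,2) db: ∅
  cell(2,3) bc: ∅
  cell(3,4) cd: ∅
  cell(0,2) bdb: ∅
  cell(1,3) dbc: ∅
  cell(2,4) bcd: ∅
  cell(0,3) bdbc: ∅
  cell(1,4) dbcd: ∅
  cell(0,4) bdbcd: ∅

S ∉ T[0,4] ⇒ NO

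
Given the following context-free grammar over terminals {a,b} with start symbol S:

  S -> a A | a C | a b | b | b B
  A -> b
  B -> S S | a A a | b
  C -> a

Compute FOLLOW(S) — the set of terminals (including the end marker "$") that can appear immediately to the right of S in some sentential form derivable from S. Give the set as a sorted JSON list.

FIRST iteration:
iter 1:
  A via A→b: +{b}
  B via B→a A a: +{a}
  B via B→b: +{b}
  C via C→a: +{a}
  S via S→a A: +{a}
  S via S→b: +{b}
  FIRST(S)={a,b}  FIRST(A)={b}  FIRST(B)={a,b}  FIRST(C)={a}
iter 2: (stable)
  FIRST(S)={a,b}  FIRST(A)={b}  FIRST(B)={a,b}  FIRST(C)={a}

FOLLOW sets:
seed FOLLOW(S) with $
round 1:
  B→S S: FOLLOW(S) ⊇ FIRST(S) = {a,b}; new: +{a,b}
  B→a A a: FOLLOW(A) ⊇ FIRST(a) = {a}; new: +{a}
  S→a A: FOLLOW(A) ⊇ FOLLOW(S) ⊇ {$,a,b}; new: +{$,b}
  S→a C: FOLLOW(C) ⊇ FOLLOW(S) ⊇ {$,a,b}; new: +{$,a,b}
  S→b B: FOLLOW(B) ⊇ FOLLOW(S) ⊇ {$,a,b}; new: +{$,a,b}
  S: {$,a,b}  A: {$,a,b}  B: {$,a,b}  C: {$,a,b}
round 2: (stable)
  S: {$,a,b}  A: {$,a,b}  B: {$,a,b}  C: {$,a,b}

FOLLOW(S) = ["$", "a", "b"]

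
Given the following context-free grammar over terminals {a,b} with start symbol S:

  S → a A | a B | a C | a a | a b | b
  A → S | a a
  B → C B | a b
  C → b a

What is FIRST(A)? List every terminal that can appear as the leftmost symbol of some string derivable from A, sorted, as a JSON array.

FIRST iteration:
[1]
  A via A→a a: +{a}
  B via B→a b: +{a}
  C via C→b a: +{b}
  S via S→a A: +{a}
  S via S→b: +{b}
  FIRST(S)={a,b}  FIRST(A)={a}  FIRST(B)={a}  FIRST(C)={b}
[2]
  A via A→S: +{b}
  B via B→C B: +{b}
  FIRST(S)={a,b}  FIRST(A)={a,b}  FIRST(B)={a,b}  FIRST(C)={b}
[3] (no change)
  FIRST(S)={a,b}  FIRST(A)={a,b}  FIRST(B)={a,b}  FIRST(C)={b}

FIRST(A) = ["a", "b"]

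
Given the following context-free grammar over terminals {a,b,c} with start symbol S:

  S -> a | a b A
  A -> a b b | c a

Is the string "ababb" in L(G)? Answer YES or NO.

CNF form of G:
  S -> T0 X4 | a
  A -> T0 X3 | T2 T0
  T0 -> a
  T1 -> b
  T2 -> c
  X3 -> T1 T1
  X4 -> T1 A

Fill CYK table bottom-up:
  cell(0,0) a: {S,T0}  orig:{S}
  cell(1,1) b: {T1}  orig:{}
  cell(2,2) a: {S,T0}  orig:{S}
  cell(3,3) b: {T1}  orig:{}
  cell(4,4) b: {T1}  orig:{}
  cell(0,1) ab: ∅
  cell(1,2) ba: ∅
  cell(2,3) ab: ∅
  cell(3,4) bb: {X3}  orig:{}
  cell(0,2) aba: ∅
  cell(1,3) bab: ∅
  cell(2,4) abb: {A}
  cell(0,3) abab: ∅
  cell(1,4) babb: {X4}  orig:{}
  cell(0,4) ababb: {S}

S ∈ T[0,4] ⇒ YES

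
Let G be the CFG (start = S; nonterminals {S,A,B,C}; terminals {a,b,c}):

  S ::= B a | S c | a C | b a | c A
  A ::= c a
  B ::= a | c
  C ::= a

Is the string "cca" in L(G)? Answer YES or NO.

CNF form of G:
  S -> B T1 | S T0 | T0 A | T1 C | T2 T1
  A -> T0 T1
  B -> a | c
  C -> a
  T0 -> c
  T1 -> a
  T2 -> b

CYK fill:
  T[0,0] 'c' = {B,T0}  orig:{B}
  T[1,1] 'c' = {B,T0}  orig:{B}
  T[2,2] 'a' = {B,C,T1}  orig:{B,C}
  T[0,1] 'cc' = ∅
  T[1,2] 'ca' = {A,S}
  T[0,2] 'cca' = {S}

S ∈ T[0,2] ⇒ YES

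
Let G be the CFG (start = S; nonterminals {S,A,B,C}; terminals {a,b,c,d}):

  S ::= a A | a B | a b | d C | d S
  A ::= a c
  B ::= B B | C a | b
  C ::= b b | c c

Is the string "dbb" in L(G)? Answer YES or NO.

CNF form of G:
  S -> T0 A | T0 B | T0 T2 | T3 C | T3 S
  A -> T0 T1
  B -> B B | C T0 | b
  C -> T1 T1 | T2 T2
  T0 -> a
  T1 -> c
  T2 -> b
  T3 -> d

CYK table (by increasing span):
  [0..0]={T3}  "d"  orig:{}
  [1..1]={B,T2}  "b"  orig:{B}
  [2..2]={B,T2}  "b"  orig:{B}
  [0..1]=∅  "db"
  [1..2]={B,C}  "bb"
  [0..2]={S}  "dbb"

S ∈ T[0,2] ⇒ YES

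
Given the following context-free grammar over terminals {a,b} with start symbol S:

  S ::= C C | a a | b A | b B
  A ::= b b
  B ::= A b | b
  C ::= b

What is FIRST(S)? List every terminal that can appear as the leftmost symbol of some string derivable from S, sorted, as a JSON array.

FIRST iteration:
pass 1:
  A via A→b b: +{b}
  B via B→A b: +{b}
  C via C→b: +{b}
  S via S→C C: +{b}
  S via S→a a: +{a}
  S: {a,b}  A: {b}  B: {b}  C: {b}
pass 2: — fixpoint
  S: {a,b}  A: {b}  B: {b}  C: {b}

FIRST(S) = ["a", "b"]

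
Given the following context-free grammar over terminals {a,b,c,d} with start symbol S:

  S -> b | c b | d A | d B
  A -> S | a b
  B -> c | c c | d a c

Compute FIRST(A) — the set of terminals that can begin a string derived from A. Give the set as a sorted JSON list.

FIRST sets, iterate to fixpoint:
[1]
  A via A→a b: +{a}
  B via B→c: +{c}
  B via B→d a c: +{d}
  S via S→b: +{b}
  S via S→c b: +{c}
  S via S→d A: +{d}
  FIRST[S]={b,c,d}  FIRST[A]={a}  FIRST[B]={c,d}
[2]
  A via A→S: +{b,c,d}
  FIRST[S]={b,c,d}  FIRST[A]={a,b,c,d}  FIRST[B]={c,d}
[3] done
  FIRST[S]={b,c,d}  FIRST[A]={a,b,c,d}  FIRST[B]={c,d}

FIRST(A) = ["a", "b", "c", "d"]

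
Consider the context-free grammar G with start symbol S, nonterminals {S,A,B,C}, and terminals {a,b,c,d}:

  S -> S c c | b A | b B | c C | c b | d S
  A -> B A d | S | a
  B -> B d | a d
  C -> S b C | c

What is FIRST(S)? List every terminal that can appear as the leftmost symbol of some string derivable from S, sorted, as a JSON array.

FIRST sets, iterate to fixpoint:
round 1:
  A via A→a: +{a}
  B via B→a d: +{a}
  C via C→c: +{c}
  S via S→b A: +{b}
  S via S→c C: +{c}
  S via S→d S: +{d}
  FIRST(S)={b,c,d}  FIRST(A)={a}  FIRST(B)={a}  FIRST(C)={c}
round 2:
  A via A→S: +{b,c,d}
  C via C→S b C: +{b,d}
  FIRST(S)={b,c,d}  FIRST(A)={a,b,c,d}  FIRST(B)={a}  FIRST(C)={b,c,d}
round 3: done
  FIRST(S)={b,c,d}  FIRST(A)={a,b,c,d}  FIRST(B)={a}  FIRST(C)={b,c,d}

FIRST(S) = ["b", "c", "d"]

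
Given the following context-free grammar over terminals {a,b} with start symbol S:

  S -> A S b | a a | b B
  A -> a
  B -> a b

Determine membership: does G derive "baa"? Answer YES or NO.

CNF form of G:
  S -> A X2 | T0 T0 | T1 B
  A -> a
  B -> T0 T1
  T0 -> a
  T1 -> b
  X2 -> S T1

Fill CYK table bottom-up:
  T[0,0] 'b' = {T1}  orig:{}
  T[1,1] 'a' = {A,T0}  orig:{A}
  T[2,2] 'a' = {A,T0}  orig:{A}
  T[0,1] 'ba' = ∅
  T[1,2] 'aa' = {S}
  T[0,2] 'baa' = ∅

S ∉ T[0,2] ⇒ NO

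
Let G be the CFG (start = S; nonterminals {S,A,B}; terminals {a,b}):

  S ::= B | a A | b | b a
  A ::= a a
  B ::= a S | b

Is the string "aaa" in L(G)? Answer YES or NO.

Convert to CNF:
  S -> T0 A | T0 S | T1 T0 | b
  A -> T0 T0
  B -> T0 S | b
  T0 -> a
  T1 -> b

Fill CYK table bottom-up:
  cell(0,0) a: {T0}  orig:{}
  cell(1,1) a: {T0}  orig:{}
  cell(2,2) a: {T0}  orig:{}
  cell(0,1) aa: {A}
  cell(1,2) aa: {A}
  cell(0,2) aaa: {S}

S ∈ T[0,2] ⇒ YES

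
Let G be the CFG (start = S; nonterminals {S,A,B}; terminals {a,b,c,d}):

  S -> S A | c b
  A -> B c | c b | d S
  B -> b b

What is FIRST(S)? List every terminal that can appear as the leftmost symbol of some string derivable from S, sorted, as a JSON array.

FIRST iteration:
pass 1:
  A via A→c b: +{c}
  A via A→d S: +{d}
  B via B→b b: +{b}
  S via S→c b: +{c}
  S: {c}  A: {c,d}  B: {b}
pass 2:
  A via A→B c: +{b}
  S: {c}  A: {b,c,d}  B: {b}
pass 3: (stable)
  S: {c}  A: {b,c,d}  B: {b}

FIRST(S) = ["c"]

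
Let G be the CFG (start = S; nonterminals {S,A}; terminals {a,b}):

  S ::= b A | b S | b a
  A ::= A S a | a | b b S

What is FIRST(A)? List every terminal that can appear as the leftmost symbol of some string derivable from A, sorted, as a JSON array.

FIRST sets, iterate to fixpoint:
[1]
  A via A→a: +{a}
  A via A→b b S: +{b}
  S via S→b A: +{b}
  S: {b}  A: {a,b}
[2] (no change)
  S: {b}  A: {a,b}

FIRST(A) = ["a", "b"]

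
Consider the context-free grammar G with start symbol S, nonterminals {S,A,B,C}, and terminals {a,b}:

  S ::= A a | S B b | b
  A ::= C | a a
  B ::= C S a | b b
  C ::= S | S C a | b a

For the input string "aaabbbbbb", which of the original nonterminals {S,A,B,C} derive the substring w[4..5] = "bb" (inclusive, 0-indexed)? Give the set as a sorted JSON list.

CNF form of G:
  S -> A T0 | S X7 | b
  A -> A T0 | S X2 | S X3 | T0 T0 | T1 T0 | b
  B -> C X4 | T1 T1
  C -> A T0 | S X5 | S X6 | T1 T0 | b
  T0 -> a
  T1 -> b
  X2 -> B T1
  X3 -> C T0
  X4 -> S T0
  X5 -> B T1
  X6 -> C T0
  X7 -> B T1

Fill CYK table bottom-up, restricted to cells inside w[4..5]:
  T[4,4] 'b' = {A,C,S,T1}  orig:{A,C,S}
  T[5,5] 'b' = {A,C,S,T1}  orig:{A,C,S}
  T[4,5] 'bb' = {B}

Original NTs in T[4,5] deriving "bb": ["B"]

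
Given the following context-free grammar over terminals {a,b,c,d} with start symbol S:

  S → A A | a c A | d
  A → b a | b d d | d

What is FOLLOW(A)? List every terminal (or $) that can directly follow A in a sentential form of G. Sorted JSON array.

FIRST sets, iterate to fixpoint:
round 1:
  A via A→b a: +{b}
  A via A→d: +{d}
  S via S→A A: +{b,d}
  S via S→a c A: +{a}
  FIRST[S]={a,b,d}  FIRST[A]={b,d}
round 2: done
  FIRST[S]={a,b,d}  FIRST[A]={b,d}

FOLLOW iteration:
seed FOLLOW(S) with $
round 1:
  S→A A: FOLLOW(A) ⊇ FIRST(A) = {b,d}; new: +{b,d}
  S→A A: FOLLOW(A) ⊇ FOLLOW(S) ⊇ {$}; new: +{$}
  FOLLOW[S]={$}  FOLLOW[A]={$,b,d}
round 2: (no change)
  FOLLOW[S]={$}  FOLLOW[A]={$,b,d}

FOLLOW(A) = ["$", "b", "d"]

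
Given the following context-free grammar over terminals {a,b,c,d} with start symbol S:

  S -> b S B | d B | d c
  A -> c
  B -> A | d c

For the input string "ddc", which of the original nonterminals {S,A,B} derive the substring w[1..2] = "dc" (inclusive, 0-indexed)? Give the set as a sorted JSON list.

Convert to CNF:
  S -> T0 B | T0 T1 | T2 X3
  A -> c
  B -> T0 T1 | c
  T0 -> d
  T1 -> c
  T2 -> b
  X3 -> S B

CYK table (by increasing span), restricted to cells inside w[1..2]:
  [1..1]={T0}  "d"  orig:{}
  [2..2]={A,B,T1}  "c"  orig:{A,B}
  [1..2]={B,S}  "dc"

Original NTs in T[1,2] deriving "dc": ["B", "S"]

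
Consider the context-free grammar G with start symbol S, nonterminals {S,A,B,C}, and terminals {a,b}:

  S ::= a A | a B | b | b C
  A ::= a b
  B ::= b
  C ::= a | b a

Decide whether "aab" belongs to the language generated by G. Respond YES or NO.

CNF form of G:
  S -> T0 A | T0 B | T1 C | b
  A -> T0 T1
  B -> b
  C -> T1 T0 | a
  T0 -> a
  T1 -> b

Fill CYK table bottom-up:
  T[0,0] 'a' = {C,T0}  orig:{C}
  T[1,1] 'a' = {C,T0}  orig:{C}
  T[2,2] 'b' = {B,S,T1}  orig:{B,S}
  T[0,1] 'aa' = ∅
  T[1,2] 'ab' = {A,S}
  T[0,2] 'aab' = {S}

S ∈ T[0,2] ⇒ YES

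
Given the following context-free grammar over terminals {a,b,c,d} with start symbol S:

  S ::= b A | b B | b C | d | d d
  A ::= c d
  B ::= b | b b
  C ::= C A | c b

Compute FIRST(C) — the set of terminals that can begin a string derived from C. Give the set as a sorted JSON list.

FIRST iteration:
pass 1:
  A via A→c d: +{c}
  B via B→b: +{b}
  C via C→c b: +{c}
  S via S→b A: +{b}
  S via S→d: +{d}
  FIRST(S)={b,d}  FIRST(A)={c}  FIRST(B)={b}  FIRST(C)={c}
pass 2: (no change)
  FIRST(S)={b,d}  FIRST(A)={c}  FIRST(B)={b}  FIRST(C)={c}

FIRST(C) = ["c"]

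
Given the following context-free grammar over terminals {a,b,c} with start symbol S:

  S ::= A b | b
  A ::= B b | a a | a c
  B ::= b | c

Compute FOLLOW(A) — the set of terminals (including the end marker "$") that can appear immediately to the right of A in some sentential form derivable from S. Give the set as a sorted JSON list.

FIRST sets, iterate to fixpoint:
pass 1:
  A via A→a a: +{a}
  B via B→b: +{b}
  B via B→c: +{c}
  S via S→A b: +{a}
  S via S→b: +{b}
  FIRST[S]={a,b}  FIRST[A]={a}  FIRST[B]={b,c}
pass 2:
  A via A→B b: +{b,c}
  S via S→A b: +{c}
  FIRST[S]={a,b,c}  FIRST[A]={a,b,c}  FIRST[B]={b,c}
pass 3: done
  FIRST[S]={a,b,c}  FIRST[A]={a,b,c}  FIRST[B]={b,c}

Compute FOLLOW by fixpoint:
initialize: $ ∈ FOLLOW(S)
iter 1:
  A→B b: FOLLOW(B) ⊇ FIRST(b) = {b}; new: +{b}
  S→A b: FOLLOW(A) ⊇ FIRST(b) = {b}; new: +{b}
  FOLLOW(S)={$}  FOLLOW(A)={b}  FOLLOW(B)={b}
iter 2: (stable)
  FOLLOW(S)={$}  FOLLOW(A)={b}  FOLLOW(B)={b}

FOLLOW(A) = ["b"]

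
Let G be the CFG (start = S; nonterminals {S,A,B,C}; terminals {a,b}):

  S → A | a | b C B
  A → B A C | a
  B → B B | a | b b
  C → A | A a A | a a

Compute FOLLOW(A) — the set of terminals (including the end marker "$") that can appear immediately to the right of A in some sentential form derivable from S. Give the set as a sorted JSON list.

FIRST iteration:
pass 1:
  A via A→a: +{a}
  B via B→a: +{a}
  B via B→b b: +{b}
  C via C→A: +{a}
  S via S→A: +{a}
  S via S→b C B: +{b}
  FIRST[S]={a,b}  FIRST[A]={a}  FIRST[B]={a,b}  FIRST[C]={a}
pass 2:
  A via A→B A C: +{b}
  C via C→A: +{b}
  FIRST[S]={a,b}  FIRST[A]={a,b}  FIRST[B]={a,b}  FIRST[C]={a,b}
pass 3: — fixpoint
  FIRST[S]={a,b}  FIRST[A]={a,b}  FIRST[B]={a,b}  FIRST[C]={a,b}

Compute FOLLOW by fixpoint:
initialize: $ ∈ FOLLOW(S)
round 1:
  A→B A C: FOLLOW(B) ⊇ FIRST(A) = {a,b}; new: +{a,b}
  A→B A C: FOLLOW(A) ⊇ FIRST(C) = {a,b}; new: +{a,b}
  A→B A C: FOLLOW(C) ⊇ FOLLOW(A) ⊇ {a,b}; new: +{a,b}
  S→A: FOLLOW(A) ⊇ FOLLOW(S) ⊇ {$}; new: +{$}
  S→b C B: FOLLOW(B) ⊇ FOLLOW(S) ⊇ {$}; new: +{$}
  S: {$}  A: {$,a,b}  B: {$,a,b}  C: {a,b}
round 2:
  A→B A C: FOLLOW(C) ⊇ FOLLOW(A) ⊇ {$,a,b}; new: +{$}
  S: {$}  A: {$,a,b}  B: {$,a,b}  C: {$,a,b}
round 3: done
  S: {$}  A: {$,a,b}  B: {$,a,b}  C: {$,a,b}

FOLLOW(A) = ["$", "a", "b"]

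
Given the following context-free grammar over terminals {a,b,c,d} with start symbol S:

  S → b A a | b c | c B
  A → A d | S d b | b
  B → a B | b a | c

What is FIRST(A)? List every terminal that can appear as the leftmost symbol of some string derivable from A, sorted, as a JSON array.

Compute FIRST by fixpoint:
round 1:
  A via A→b: +{b}
  B via B→a B: +{a}
  B via B→b a: +{b}
  B via B→c: +{c}
  S via S→b A a: +{b}
  S via S→c B: +{c}
  FIRST(S)={b,c}  FIRST(A)={b}  FIRST(B)={a,b,c}
round 2:
  A via A→S d b: +{c}
  FIRST(S)={b,c}  FIRST(A)={b,c}  FIRST(B)={a,b,c}
round 3: (stable)
  FIRST(S)={b,c}  FIRST(A)={b,c}  FIRST(B)={a,b,c}

FIRST(A) = ["b", "c"]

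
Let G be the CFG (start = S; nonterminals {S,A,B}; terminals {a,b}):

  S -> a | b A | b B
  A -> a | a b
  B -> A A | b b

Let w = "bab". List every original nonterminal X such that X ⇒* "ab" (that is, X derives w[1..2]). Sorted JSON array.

Convert to CNF:
  S -> T1 A | T1 B | a
  A -> T0 T1 | a
  B -> A A | T1 T1
  T0 -> a
  T1 -> b

CYK table (by increasing span) (cells [i..j] with 1 ≤ i ≤ j ≤ 2 only):
  [1..1]={A,S,T0}  "a"  orig:{A,S}
  [2..2]={T1}  "b"  orig:{}
  [1..2]={A}  "ab"

Original NTs in T[1,2] deriving "ab": ["A"]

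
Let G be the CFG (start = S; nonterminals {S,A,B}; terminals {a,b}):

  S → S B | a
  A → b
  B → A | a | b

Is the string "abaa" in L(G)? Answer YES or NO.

Convert to CNF:
  S -> S B | a
  A -> b
  B -> a | b

Fill CYK table bottom-up:
  T[0,0] 'a' = {B,S}
  T[1,1] 'b' = {A,B}
  T[2,2] 'a' = {B,S}
  T[3,3] 'a' = {B,S}
  T[0,1] 'ab' = {S}
  T[1,2] 'ba' = ∅
  T[2,3] 'aa' = {S}
  T[0,2] 'aba' = {S}
  T[1,3] 'baa' = ∅
  T[0,3] 'abaa' = {S}

S ∈ T[0,3] ⇒ YES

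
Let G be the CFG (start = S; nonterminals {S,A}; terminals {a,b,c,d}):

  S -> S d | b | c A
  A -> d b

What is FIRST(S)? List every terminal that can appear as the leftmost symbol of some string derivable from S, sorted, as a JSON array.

FIRST iteration:
[1]
  A via A→d b: +{d}
  S via S→b: +{b}
  S via S→c A: +{c}
  S: {b,c}  A: {d}
[2] — fixpoint
  S: {b,c}  A: {d}

FIRST(S) = ["b", "c"]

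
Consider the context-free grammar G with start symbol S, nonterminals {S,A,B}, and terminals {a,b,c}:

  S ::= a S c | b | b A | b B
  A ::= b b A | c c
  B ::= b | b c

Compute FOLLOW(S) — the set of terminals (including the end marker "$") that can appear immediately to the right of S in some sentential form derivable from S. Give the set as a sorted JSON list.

FIRST iteration:
[1]
  A via A→b b A: +{b}
  A via A→c c: +{c}
  B via B→b: +{b}
  S via S→a S c: +{a}
  S via S→b: +{b}
  FIRST[S]={a,b}  FIRST[A]={b,c}  FIRST[B]={b}
[2] done
  FIRST[S]={a,b}  FIRST[A]={b,c}  FIRST[B]={b}

FOLLOW iteration:
initialize: $ ∈ FOLLOW(S)
round 1:
  S→a S c: FOLLOW(S) ⊇ FIRST(c) = {c}; new: +{c}
  S→b A: FOLLOW(A) ⊇ FOLLOW(S) ⊇ {$,c}; new: +{$,c}
  S→b B: FOLLOW(B) ⊇ FOLLOW(S) ⊇ {$,c}; new: +{$,c}
  FOLLOW(S)={$,c}  FOLLOW(A)={$,c}  FOLLOW(B)={$,c}
round 2: (stable)
  FOLLOW(S)={$,c}  FOLLOW(A)={$,c}  FOLLOW(B)={$,c}

FOLLOW(S) = ["$", "c"]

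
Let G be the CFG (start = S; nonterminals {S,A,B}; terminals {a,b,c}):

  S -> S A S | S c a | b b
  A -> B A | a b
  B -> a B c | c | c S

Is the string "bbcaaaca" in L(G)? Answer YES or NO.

Convert to CNF:
  S -> S X4 | S X5 | T1 T1
  A -> B A | T0 T1
  B -> T0 X3 | T2 S | c
  T0 -> a
  T1 -> b
  T2 -> c
  X3 -> B T2
  X4 -> A S
  X5 -> T2 T0

CYK fill:
  [0..0]={T1}  "b"  orig:{}
  [1..1]={T1}  "b"  orig:{}
  [2..2]={B,T2}  "c"  orig:{B}
  [3..3]={T0}  "a"  orig:{}
  [4..4]={T0}  "a"  orig:{}
  [5..5]={T0}  "a"  orig:{}
  [6..6]={B,T2}  "c"  orig:{B}
  [7..7]={T0}  "a"  orig:{}
  [0..1]={S}  "bb"
  [1..2]=∅  "bc"
  [2..3]={X5}  "ca"  orig:{}
  [3..4]=∅  "aa"
  [4..5]=∅  "aa"
  [5..6]=∅  "ac"
  [6..7]={X5}  "ca"  orig:{}
  [0..2]=∅  "bbc"
  [1..3]=∅  "bca"
  [2..4]=∅  "caa"
  [3..5]=∅  "aaa"
  [4..6]=∅  "aac"
  [5..7]=∅  "aca"
  [0..3]={S}  "bbca"
  [1..4]=∅  "bcaa"
  [2..5]=∅  "caaa"
  [3..6]=∅  "aaac"
  [4..7]=∅  "aaca"
  [0..4]=∅  "bbcaa"
  [1..5]=∅  "bcaaa"
  [2..6]=∅  "caaac"
  [3..7]=∅  "aaaca"
  [0..5]=∅  "bbcaaa"
  [1..6]=∅  "bcaaac"
  [2..7]=∅  "caaaca"
  [0..6]=∅  "bbcaaac"
  [1..7]=∅  "bcaaaca"
  [0..7]=∅  "bbcaaaca"

S ∉ T[0,7] ⇒ NO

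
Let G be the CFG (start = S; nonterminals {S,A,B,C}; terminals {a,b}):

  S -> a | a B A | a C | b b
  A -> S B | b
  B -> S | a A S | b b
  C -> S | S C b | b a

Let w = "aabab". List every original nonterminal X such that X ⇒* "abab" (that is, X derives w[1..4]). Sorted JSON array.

CNF form of G:
  S -> T0 C | T0 X6 | T1 T1 | a
  A -> S B | b
  B -> T0 C | T0 X2 | T0 X3 | T1 T1 | a
  C -> S X4 | T0 C | T0 X5 | T1 T0 | T1 T1 | a
  T0 -> a
  T1 -> b
  X2 -> A S
  X3 -> B A
  X4 -> C T1
  X5 -> B A
  X6 -> B A

CYK table (by increasing span), restricted to cells inside w[1..4]:
  cell(1,1) a: {B,C,S,T0}  orig:{B,C,S}
  cell(2,2) b: {A,T1}  orig:{A}
  cell(3,3) a: {B,C,S,T0}  orig:{B,C,S}
  cell(4,4) b: {A,T1}  orig:{A}
  cell(1,2) ab: {X3,X4,X5,X6}  orig:{}
  cell(2,3) ba: {C,X2}  orig:{C}
  cell(3,4) ab: {X3,X4,X5,X6}  orig:{}
  cell(1,3) aba: {B,C,S}
  cell(2,4) bab: {X4}  orig:{}
  cell(1,4) abab: {C,X3,X4,X5,X6}  orig:{C}

Original NTs in T[1,4] deriving "abab": ["C"]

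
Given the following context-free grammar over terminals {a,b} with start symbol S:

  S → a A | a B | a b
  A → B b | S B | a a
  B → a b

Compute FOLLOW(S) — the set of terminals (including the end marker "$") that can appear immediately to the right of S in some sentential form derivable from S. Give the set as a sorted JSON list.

FIRST iteration:
[1]
  A via A→a a: +{a}
  B via B→a b: +{a}
  S via S→a A: +{a}
  FIRST(S)={a}  FIRST(A)={a}  FIRST(B)={a}
[2] done
  FIRST(S)={a}  FIRST(A)={a}  FIRST(B)={a}

FOLLOW iteration:
FOLLOW(S) := {$}
round 1:
  A→B b: FOLLOW(B) ⊇ FIRST(b) = {b}; new: +{b}
  A→S B: FOLLOW(S) ⊇ FIRST(B) = {a}; new: +{a}
  S→a A: FOLLOW(A) ⊇ FOLLOW(S) ⊇ {$,a}; new: +{$,a}
  S→a B: FOLLOW(B) ⊇ FOLLOW(S) ⊇ {$,a}; new: +{$,a}
  S: {$,a}  A: {$,a}  B: {$,a,b}
round 2: (no change)
  S: {$,a}  A: {$,a}  B: {$,a,b}

FOLLOW(S) = ["$", "a"]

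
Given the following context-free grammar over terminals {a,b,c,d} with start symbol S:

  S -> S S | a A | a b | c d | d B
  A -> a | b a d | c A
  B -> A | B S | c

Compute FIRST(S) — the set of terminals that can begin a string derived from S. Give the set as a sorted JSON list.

FIRST sets, iterate to fixpoint:
[1]
  A via A→a: +{a}
  A via A→b a d: +{b}
  A via A→c A: +{c}
  B via B→A: +{a,b,c}
  S via S→a A: +{a}
  S via S→c d: +{c}
  S via S→d B: +{d}
  FIRST(S)={a,c,d}  FIRST(A)={a,b,c}  FIRST(B)={a,b,c}
[2] (no change)
  FIRST(S)={a,c,d}  FIRST(A)={a,b,c}  FIRST(B)={a,b,c}

FIRST(S) = ["a", "c", "d"]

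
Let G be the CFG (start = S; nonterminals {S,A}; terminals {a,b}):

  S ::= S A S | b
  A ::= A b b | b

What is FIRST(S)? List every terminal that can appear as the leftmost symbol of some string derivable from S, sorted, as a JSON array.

FIRST iteration:
round 1:
  A via A→b: +{b}
  S via S→b: +{b}
  FIRST[S]={b}  FIRST[A]={b}
round 2: (stable)
  FIRST[S]={b}  FIRST[A]={b}

FIRST(S) = ["b"]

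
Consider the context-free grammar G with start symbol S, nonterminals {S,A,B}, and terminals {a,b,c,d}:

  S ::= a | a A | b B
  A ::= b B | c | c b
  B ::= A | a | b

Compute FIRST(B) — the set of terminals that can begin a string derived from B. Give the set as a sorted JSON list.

Compute FIRST by fixpoint:
round 1:
  A via A→b B: +{b}
  A via A→c: +{c}
  B via B→A: +{b,c}
  B via B→a: +{a}
  S via S→a: +{a}
  S via S→b B: +{b}
  FIRST[S]={a,b}  FIRST[A]={b,c}  FIRST[B]={a,b,c}
round 2: done
  FIRST[S]={a,b}  FIRST[A]={b,c}  FIRST[B]={a,b,c}

FIRST(B) = ["a", "b", "c"]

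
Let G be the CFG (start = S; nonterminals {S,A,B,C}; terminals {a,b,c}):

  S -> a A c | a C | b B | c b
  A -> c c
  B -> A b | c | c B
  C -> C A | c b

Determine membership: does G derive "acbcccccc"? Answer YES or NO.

Convert to CNF:
  S -> T0 T1 | T1 B | T2 C | T2 X3
  A -> T0 T0
  B -> A T1 | T0 B | c
  C -> C A | T0 T1
  T0 -> c
  T1 -> b
  T2 -> a
  X3 -> A T0

CYK fill:
  cell(0,0) a: {T2}  orig:{}
  cell(1,1) c: {B,T0}  orig:{B}
  cell(2,2) b: {T1}  orig:{}
  cell(3,3) c: {B,T0}  orig:{B}
  cell(4,4) c: {B,T0}  orig:{B}
  cell(5,5) c: {B,T0}  orig:{B}
  cell(6,6) c: {B,T0}  orig:{B}
  cell(7,7) c: {B,T0}  orig:{B}
  cell(8,8) c: {B,T0}  orig:{B}
  cell(0,1) ac: ∅
  cell(1,2) cb: {C,S}
  cell(2,3) bc: {S}
  cell(3,4) cc: {A,B}
  cell(4,5) cc: {A,B}
  cell(5,6) cc: {A,B}
  cell(6,7) cc: {A,B}
  cell(7,8) cc: {A,B}
  cell(0,2) acb: {S}
  cell(1,3) cbc: ∅
  cell(2,4) bcc: {S}
  cell(3,5) ccc: {B,X3}  orig:{B}
  cell(4,6) ccc: {B,X3}  orig:{B}
  cell(5,7) ccc: {B,X3}  orig:{B}
  cell(6,8) ccc: {B,X3}  orig:{B}
  cell(0,3) acbc: ∅
  cell(1,4) cbcc: {C}
  cell(2,5) bccc: {S}
  cell(3,6) cccc: {B}
  cell(4,7) cccc: {B}
  cell(5,8) cccc: {B}
  cell(0,4) acbcc: {S}
  cell(1,5) cbccc: ∅
  cell(2,6) bcccc: {S}
  cell(3,7) ccccc: {B}
  cell(4,8) ccccc: {B}
  cell(0,5) acbccc: ∅
  cell(1,6) cbcccc: {C}
  cell(2,7) bccccc: {S}
  cell(3,8) cccccc: {B}
  cell(0,6) acbcccc: {S}
  cell(1,7) cbccccc: ∅
  cell(2,8) bcccccc: {S}
  cell(0,7) acbccccc: ∅
  cell(1,8) cbcccccc: {C}
  cell(0,8) acbcccccc: {S}

S ∈ T[0,8] ⇒ YES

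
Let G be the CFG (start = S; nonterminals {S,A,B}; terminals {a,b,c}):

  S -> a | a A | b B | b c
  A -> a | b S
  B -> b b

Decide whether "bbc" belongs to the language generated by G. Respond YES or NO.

CNF form of G:
  S -> T0 B | T0 T2 | T1 A | a
  A -> T0 S | a
  B -> T0 T0
  T0 -> b
  T1 -> a
  T2 -> c

CYK fill:
  [0..0]={T0}  "b"  orig:{}
  [1..1]={T0}  "b"  orig:{}
  [2..2]={T2}  "c"  orig:{}
  [0..1]={B}  "bb"
  [1..2]={S}  "bc"
  [0..2]={A}  "bbc"

S ∉ T[0,2] ⇒ NO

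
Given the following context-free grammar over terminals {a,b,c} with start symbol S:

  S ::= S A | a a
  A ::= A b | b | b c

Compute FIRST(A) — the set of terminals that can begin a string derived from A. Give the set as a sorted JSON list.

FIRST sets, iterate to fixpoint:
round 1:
  A via A→b: +{b}
  S via S→a a: +{a}
  FIRST(S)={a}  FIRST(A)={b}
round 2: (stable)
  FIRST(S)={a}  FIRST(A)={b}

FIRST(A) = ["b"]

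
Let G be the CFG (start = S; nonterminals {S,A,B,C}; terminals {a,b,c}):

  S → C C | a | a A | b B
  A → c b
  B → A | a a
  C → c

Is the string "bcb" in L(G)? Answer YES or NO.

CNF form of G:
  S -> C C | T1 B | T2 A | a
  A -> T0 T1
  B -> T0 T1 | T2 T2
  C -> c
  T0 -> c
  T1 -> b
  T2 -> a

Fill CYK table bottom-up:
  [0..0]={T1}  "b"  orig:{}
  [1..1]={C,T0}  "c"  orig:{C}
  [2..2]={T1}  "b"  orig:{}
  [0..1]=∅  "bc"
  [1..2]={A,B}  "cb"
  [0..2]={S}  "bcb"

S ∈ T[0,2] ⇒ YES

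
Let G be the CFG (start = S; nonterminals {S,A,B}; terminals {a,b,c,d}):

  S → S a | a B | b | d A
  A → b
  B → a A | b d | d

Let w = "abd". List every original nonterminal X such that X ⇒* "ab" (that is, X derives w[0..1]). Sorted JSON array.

CNF form of G:
  S -> S T0 | T0 B | T2 A | b
  A -> b
  B -> T0 A | T1 T2 | d
  T0 -> a
  T1 -> b
  T2 -> d

CYK table (by increasing span) — only the sub-triangle for w[0..1]:
  cell(0,0) a: {T0}  orig:{}
  cell(1,1) b: {A,S,T1}  orig:{A,S}
  cell(0,1) ab: {B}

Original NTs in T[0,1] deriving "ab": ["B"]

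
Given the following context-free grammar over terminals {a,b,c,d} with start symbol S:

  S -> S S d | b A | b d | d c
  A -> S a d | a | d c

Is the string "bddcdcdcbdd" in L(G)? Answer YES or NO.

CNF form of G:
  S -> S X5 | T1 T2 | T3 A | T3 T1
  A -> S X4 | T1 T2 | a
  T0 -> a
  T1 -> d
  T2 -> c
  T3 -> b
  X4 -> T0 T1
  X5 -> S T1

CYK fill:
  T[0,0] 'b' = {T3}  orig:{}
  T[1,1] 'd' = {T1}  orig:{}
  T[2,2] 'd' = {T1}  orig:{}
  T[3,3] 'c' = {T2}  orig:{}
  T[4,4] 'd' = {T1}  orig:{}
  T[5,5] 'c' = {T2}  orig:{}
  T[6,6] 'd' = {T1}  orig:{}
  T[7,7] 'c' = {T2}  orig:{}
  T[8,8] 'b' = {T3}  orig:{}
  T[9,9] 'd' = {T1}  orig:{}
  T[10,10] 'd' = {T1}  orig:{}
  T[0,1] 'bd' = {S}
  T[1,2] 'dd' = ∅
  T[2,3] 'dc' = {A,S}
  T[3,4] 'cd' = ∅
  T[4,5] 'dc' = {A,S}
  T[5,6] 'cd' = ∅
  T[6,7] 'dc' = {A,S}
  T[7,8] 'cb' = ∅
  T[8,9] 'bd' = {S}
  T[9,10] 'dd' = ∅
  T[0,2] 'bdd' = {X5}  orig:{}
  T[1,3] 'ddc' = ∅
  T[2,4] 'dcd' = {X5}  orig:{}
  T[3,5] 'cdc' = ∅
  T[4,6] 'dcd' = {X5}  orig:{}
  T[5,7] 'cdc' = ∅
  T[6,8] 'dcb' = ∅
  T[7,9] 'cbd' = ∅
  T[8,10] 'bdd' = {X5}  orig:{}
  T[0,3] 'bddc' = ∅
  T[1,4] 'ddcd' = ∅
  T[2,5] 'dcdc' = ∅
  T[3,6] 'cdcd' = ∅
  T[4,7] 'dcdc' = ∅
  T[5,8] 'cdcb' = ∅
  T[6,9] 'dcbd' = ∅
  T[7,10] 'cbdd' = ∅
  T[0,4] 'bddcd' = {S}
  T[1,5] 'ddcdc' = ∅
  T[2,6] 'dcdcd' = {S}
  T[3,7] 'cdcdc' = ∅
  T[4,8] 'dcdcb' = ∅
  T[5,9] 'cdcbd' = ∅
  T[6,10] 'dcbdd' = {S}
  T[0,5] 'bddcdc' = ∅
  T[1,6] 'ddcdcd' = ∅
  T[2,7] 'dcdcdc' = ∅
  T[3,8] 'cdcdcb' = ∅
  T[4,9] 'dcdcbd' = ∅
  T[5,10] 'cdcbdd' = ∅
  T[0,6] 'bddcdcd' = ∅
  T[1,7] 'ddcdcdc' = ∅
  T[2,8] 'dcdcdcb' = ∅
  T[3,9] 'cdcdcbd' = ∅
  T[4,10] 'dcdcbdd' = ∅
  T[0,7] 'bddcdcdc' = ∅
  T[1,8] 'ddcdcdcb' = ∅
  T[2,9] 'dcdcdcbd' = ∅
  T[3,10] 'cdcdcbdd' = ∅
  T[0,8] 'bddcdcdcb' = ∅
  T[1,9] 'ddcdcdcbd' = ∅
  T[2,10] 'dcdcdcbdd' = ∅
  T[0,9] 'bddcdcdcbd' = ∅
  T[1,10] 'ddcdcdcbdd' = ∅
  T[0,10] 'bddcdcdcbdd' = ∅

S ∉ T[0,10] ⇒ NO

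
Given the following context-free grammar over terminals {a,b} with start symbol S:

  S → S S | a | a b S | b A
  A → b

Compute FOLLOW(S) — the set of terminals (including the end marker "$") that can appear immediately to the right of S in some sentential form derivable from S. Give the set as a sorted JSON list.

FIRST iteration:
pass 1:
  A via A→b: +{b}
  S via S→a: +{a}
  S via S→b A: +{b}
  S: {a,b}  A: {b}
pass 2: — fixpoint
  S: {a,b}  A: {b}

Compute FOLLOW by fixpoint:
FOLLOW(S) := {$}
iter 1:
  S→S S: FOLLOW(S) ⊇ FIRST(S) = {a,b}; new: +{a,b}
  S→b A: FOLLOW(A) ⊇ FOLLOW(S) ⊇ {$,a,b}; new: +{$,a,b}
  FOLLOW[S]={$,a,b}  FOLLOW[A]={$,a,b}
iter 2: done
  FOLLOW[S]={$,a,b}  FOLLOW[A]={$,a,b}

FOLLOW(S) = ["$", "a", "b"]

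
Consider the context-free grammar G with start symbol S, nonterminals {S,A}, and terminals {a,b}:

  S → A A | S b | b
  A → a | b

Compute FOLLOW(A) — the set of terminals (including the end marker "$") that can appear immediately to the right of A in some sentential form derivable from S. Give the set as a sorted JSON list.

FIRST sets, iterate to fixpoint:
pass 1:
  A via A→a: +{a}
  A via A→b: +{b}
  S via S→A A: +{a,b}
  FIRST(S)={a,b}  FIRST(A)={a,b}
pass 2: done
  FIRST(S)={a,b}  FIRST(A)={a,b}

Compute FOLLOW by fixpoint:
FOLLOW(S) := {$}
pass 1:
  S→A A: FOLLOW(A) ⊇ FIRST(A) = {a,b}; new: +{a,b}
  S→A A: FOLLOW(A) ⊇ FOLLOW(S) ⊇ {$}; new: +{$}
  S→S b: FOLLOW(S) ⊇ FIRST(b) = {b}; new: +{b}
  FOLLOW(S)={$,b}  FOLLOW(A)={$,a,b}
pass 2: (no change)
  FOLLOW(S)={$,b}  FOLLOW(A)={$,a,b}

FOLLOW(A) = ["$", "a", "b"]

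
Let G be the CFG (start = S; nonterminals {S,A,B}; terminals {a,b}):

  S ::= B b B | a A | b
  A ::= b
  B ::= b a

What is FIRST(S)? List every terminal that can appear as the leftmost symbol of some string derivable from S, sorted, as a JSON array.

FIRST iteration:
iter 1:
  A via A→b: +{b}
  B via B→b a: +{b}
  S via S→B b B: +{b}
  S via S→a A: +{a}
  FIRST(S)={a,b}  FIRST(A)={b}  FIRST(B)={b}
iter 2: (stable)
  FIRST(S)={a,b}  FIRST(A)={b}  FIRST(B)={b}

FIRST(S) = ["a", "b"]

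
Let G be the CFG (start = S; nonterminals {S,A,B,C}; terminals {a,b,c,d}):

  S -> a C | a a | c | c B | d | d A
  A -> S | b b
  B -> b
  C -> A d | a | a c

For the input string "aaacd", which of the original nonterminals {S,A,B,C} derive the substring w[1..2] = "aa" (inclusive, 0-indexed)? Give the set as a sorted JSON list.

CNF form of G:
  S -> T0 C | T0 T0 | T2 B | T3 A | c | d
  A -> T0 C | T0 T0 | T1 T1 | T2 B | T3 A | c | d
  B -> b
  C -> A T3 | T0 T2 | a
  T0 -> a
  T1 -> b
  T2 -> c
  T3 -> d

CYK table (by increasing span) (cells [i..j] with 1 ≤ i ≤ j ≤ 2 only):
  T[1,1] 'a' = {C,T0}  orig:{C}
  T[2,2] 'a' = {C,T0}  orig:{C}
  T[1,2] 'aa' = {A,S}

Original NTs in T[1,2] deriving "aa": ["A", "S"]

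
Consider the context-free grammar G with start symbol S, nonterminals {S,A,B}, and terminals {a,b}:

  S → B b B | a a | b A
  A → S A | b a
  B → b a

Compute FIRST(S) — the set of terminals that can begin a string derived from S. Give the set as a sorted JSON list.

Compute FIRST by fixpoint:
pass 1:
  A via A→b a: +{b}
  B via B→b a: +{b}
  S via S→B b B: +{b}
  S via S→a a: +{a}
  S: {a,b}  A: {b}  B: {b}
pass 2:
  A via A→S A: +{a}
  S: {a,b}  A: {a,b}  B: {b}
pass 3: (no change)
  S: {a,b}  A: {a,b}  B: {b}

FIRST(S) = ["a", "b"]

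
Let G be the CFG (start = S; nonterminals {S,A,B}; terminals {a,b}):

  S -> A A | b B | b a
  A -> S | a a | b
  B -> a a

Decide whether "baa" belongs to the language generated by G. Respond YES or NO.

CNF form of G:
  S -> A A | T1 B | T1 T0
  A -> A A | T0 T0 | T1 B | T1 T0 | b
  B -> T0 T0
  T0 -> a
  T1 -> b

CYK fill:
  T[0,0] 'b' = {A,T1}  orig:{A}
  T[1,1] 'a' = {T0}  orig:{}
  T[2,2] 'a' = {T0}  orig:{}
  T[0,1] 'ba' = {A,S}
  T[1,2] 'aa' = {A,B}
  T[0,2] 'baa' = {A,S}

S ∈ T[0,2] ⇒ YES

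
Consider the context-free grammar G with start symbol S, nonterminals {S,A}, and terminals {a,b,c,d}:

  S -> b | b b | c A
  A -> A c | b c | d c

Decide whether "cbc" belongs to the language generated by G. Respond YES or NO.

CNF form of G:
  S -> T0 A | T1 T1 | b
  A -> A T0 | T1 T0 | T2 T0
  T0 -> c
  T1 -> b
  T2 -> d

Fill CYK table bottom-up:
  cell(0,0) c: {T0}  orig:{}
  cell(1,1) b: {S,T1}  orig:{S}
  cell(2,2) c: {T0}  orig:{}
  cell(0,1) cb: ∅
  cell(1,2) bc: {A}
  cell(0,2) cbc: {S}

S ∈ T[0,2] ⇒ YES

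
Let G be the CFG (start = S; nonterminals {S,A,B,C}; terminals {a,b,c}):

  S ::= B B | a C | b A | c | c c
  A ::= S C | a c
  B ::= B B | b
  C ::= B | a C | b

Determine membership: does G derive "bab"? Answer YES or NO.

CNF form of G:
  S -> B B | T0 C | T1 T1 | T2 A | c
  A -> S C | T0 T1
  B -> B B | b
  C -> B B | T0 C | b
  T0 -> a
  T1 -> c
  T2 -> b

CYK table (by increasing span):
  [0..0]={B,C,T2}  "b"  orig:{B,C}
  [1..1]={T0}  "a"  orig:{}
  [2..2]={B,C,T2}  "b"  orig:{B,C}
  [0..1]=∅  "ba"
  [1..2]={C,S}  "ab"
  [0..2]=∅  "bab"

S ∉ T[0,2] ⇒ NO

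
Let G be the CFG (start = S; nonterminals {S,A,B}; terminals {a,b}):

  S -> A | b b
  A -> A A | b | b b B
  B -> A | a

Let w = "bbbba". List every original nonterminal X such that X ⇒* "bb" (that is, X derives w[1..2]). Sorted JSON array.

Convert to CNF:
  S -> A A | T0 T0 | T0 X3 | b
  A -> A A | T0 X1 | b
  B -> A A | T0 X2 | a | b
  T0 -> b
  X1 -> T0 B
  X2 -> T0 B
  X3 -> T0 B

CYK table (by increasing span), restricted to cells inside w[1..2]:
  T[1,1] 'b' = {A,B,S,T0}  orig:{A,B,S}
  T[2,2] 'b' = {A,B,S,T0}  orig:{A,B,S}
  T[1,2] 'bb' = {A,B,S,X1,X2,X3}  orig:{A,B,S}

Original NTs in T[1,2] deriving "bb": ["A", "B", "S"]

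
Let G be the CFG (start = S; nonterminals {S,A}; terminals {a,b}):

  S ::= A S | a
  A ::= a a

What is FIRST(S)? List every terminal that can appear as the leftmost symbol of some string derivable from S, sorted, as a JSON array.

FIRST iteration:
[1]
  A via A→a a: +{a}
  S via S→A S: +{a}
  S: {a}  A: {a}
[2] (no change)
  S: {a}  A: {a}

FIRST(S) = ["a"]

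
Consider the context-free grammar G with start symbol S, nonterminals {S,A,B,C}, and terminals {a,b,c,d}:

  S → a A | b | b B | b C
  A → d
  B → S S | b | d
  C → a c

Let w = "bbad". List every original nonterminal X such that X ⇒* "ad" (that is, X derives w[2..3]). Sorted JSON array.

Convert to CNF:
  S -> T0 A | T2 B | T2 C | b
  A -> d
  B -> S S | b | d
  C -> T0 T1
  T0 -> a
  T1 -> c
  T2 -> b

Fill CYK table bottom-up — only the sub-triangle for w[2..3]:
  cell(2,2) a: {T0}  orig:{}
  cell(3,3) d: {A,B}
  cell(2,3) ad: {S}

Original NTs in T[2,3] deriving "ad": ["S"]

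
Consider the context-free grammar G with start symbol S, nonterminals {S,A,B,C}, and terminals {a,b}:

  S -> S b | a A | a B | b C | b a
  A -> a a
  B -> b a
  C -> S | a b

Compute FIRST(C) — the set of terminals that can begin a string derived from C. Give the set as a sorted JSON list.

FIRST iteration:
pass 1:
  A via A→a a: +{a}
  B via B→b a: +{b}
  C via C→a b: +{a}
  S via S→a A: +{a}
  S via S→b C: +{b}
  S: {a,b}  A: {a}  B: {b}  C: {a}
pass 2:
  C via C→S: +{b}
  S: {a,b}  A: {a}  B: {b}  C: {a,b}
pass 3: — fixpoint
  S: {a,b}  A: {a}  B: {b}  C: {a,b}

FIRST(C) = ["a", "b"]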